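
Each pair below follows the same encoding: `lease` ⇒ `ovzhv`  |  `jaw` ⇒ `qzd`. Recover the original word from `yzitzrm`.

bargain

Each pair mirrors across the alphabet (l↔o, e↔v, a↔z): positions sum to 25. Letters are reflected about the middle of the alphabet (position → 25−position): Atbash.
Reversing it on yzitzrm: y↔b, z↔a, i↔r, t↔g, z↔a, r↔i, m↔n.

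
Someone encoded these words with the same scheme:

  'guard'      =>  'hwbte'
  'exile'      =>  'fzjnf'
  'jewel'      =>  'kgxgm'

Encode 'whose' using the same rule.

xjpuf

Shifts by position in guard: pos 0: g→h (+1), pos 1: u→w (+2), pos 2: a→b (+1), pos 3: r→t (+2) — repeating every 2. It's a Vigenère-style cipher with numeric key [1,2]: position i shifts by key[i mod 2].
Applying it to whose: w+1=x, h+2=j, o+1=p, s+2=u, e+1=f.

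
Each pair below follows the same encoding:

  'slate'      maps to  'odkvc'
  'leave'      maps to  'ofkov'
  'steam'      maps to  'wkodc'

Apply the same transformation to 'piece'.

omosz

The output letters match the input read backwards, each shifted +10: slate reversed is etals. Read the word backwards and shift each letter +10.
On piece: reverse → eceip; then shift: e+10=o, c+10=m, e+10=o, i+10=s, p+10=z.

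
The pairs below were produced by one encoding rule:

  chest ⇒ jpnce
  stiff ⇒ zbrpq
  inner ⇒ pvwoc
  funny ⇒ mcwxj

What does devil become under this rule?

In chest: c→j is +7, h→p is +8, e→n is +9, s→c is +10 — the shift increases by 1 each position. Letter i (0-indexed) is shifted by i+7, so successive shifts are 7, 8, 9, ….
For devil: d+7=k, e+8=m, v+9=e, i+10=s, l+11=w.

kmesw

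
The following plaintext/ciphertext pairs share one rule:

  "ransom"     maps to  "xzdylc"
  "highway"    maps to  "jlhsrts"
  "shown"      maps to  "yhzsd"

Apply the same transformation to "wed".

oph

The output letters match the input read backwards, each shifted +11: ransom reversed is mosnar. The word is reversed, then every letter is shifted forward by 11.
Applying it to wed: reverse → dew; then shift: d+11=o, e+11=p, w+11=h.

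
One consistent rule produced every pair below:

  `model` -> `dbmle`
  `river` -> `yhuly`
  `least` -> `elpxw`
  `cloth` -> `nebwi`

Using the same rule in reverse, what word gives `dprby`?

m(12)→d(3) and o(14)→b(1) fit y≡25x+15 (mod 26); the inverse of 25 mod 26 is 25. This is an affine cipher: with a=0,…,z=25, each position x becomes (25x+15) mod 26.
Reversing it on dprby: d(3)→25·(3−15)≡12=m; p(15)→25·(15−15)≡0=a; r(17)→25·(17−15)≡24=y; b(1)→25·(1−15)≡14=o; y(24)→25·(24−15)≡17=r (all mod 26).

mayor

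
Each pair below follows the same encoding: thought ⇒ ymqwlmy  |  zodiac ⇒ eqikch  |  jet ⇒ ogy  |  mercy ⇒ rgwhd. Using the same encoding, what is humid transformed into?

mwrki

The shift depends on letter class: consonant t→y is +5, but vowel o→q is +2. Vowels shift forward by 2 and consonants shift forward by 5.
On humid: h(cons)+5=m, u(vowel)+2=w, m(cons)+5=r, i(vowel)+2=k, d(cons)+5=i.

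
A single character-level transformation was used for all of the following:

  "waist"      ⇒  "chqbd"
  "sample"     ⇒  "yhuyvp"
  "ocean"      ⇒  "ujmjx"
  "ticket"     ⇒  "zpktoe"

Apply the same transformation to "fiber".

lpjnb

The shift increases by 1 at each position, starting from +6: 6, 7, 8, ….
Applying it to fiber: f+6=l, i+7=p, b+8=j, e+9=n, r+10=b.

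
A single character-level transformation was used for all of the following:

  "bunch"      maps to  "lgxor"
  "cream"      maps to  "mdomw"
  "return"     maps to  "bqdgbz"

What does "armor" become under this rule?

It's a Vigenère-style cipher with numeric key [10,12]: position i shifts by key[i mod 2].
For armor: a+10=k, r+12=d, m+10=w, o+12=a, r+10=b.

kdwab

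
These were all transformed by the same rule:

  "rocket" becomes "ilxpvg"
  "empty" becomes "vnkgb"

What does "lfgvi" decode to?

outer

Letters are reflected about the middle of the alphabet (position → 25−position): Atbash.
Reversing it on lfgvi: l↔o, f↔u, g↔t, v↔e, i↔r.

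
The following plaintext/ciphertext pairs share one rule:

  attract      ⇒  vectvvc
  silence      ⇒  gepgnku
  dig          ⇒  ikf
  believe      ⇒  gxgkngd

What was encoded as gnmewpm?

knuckle

The output letters match the input read backwards, each shifted +2: attract reversed is tcartta. Read the word backwards and shift each letter +2.
Reversing it on gnmewpm: shift back: g−2=e, n−2=l, m−2=k, e−2=c, w−2=u, p−2=n, m−2=k → elkcunk; then reverse → knuckle.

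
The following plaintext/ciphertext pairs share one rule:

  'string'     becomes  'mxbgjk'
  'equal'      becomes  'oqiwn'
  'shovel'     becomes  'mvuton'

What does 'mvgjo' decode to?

shine

Treating letters as 0–25, the rule is x ↦ 11x + 22 (mod 26).
Reversing it on mvgjo: m(12)→19·(12−22)≡18=s; v(21)→19·(21−22)≡7=h; g(6)→19·(6−22)≡8=i; j(9)→19·(9−22)≡13=n; o(14)→19·(14−22)≡4=e (all mod 26).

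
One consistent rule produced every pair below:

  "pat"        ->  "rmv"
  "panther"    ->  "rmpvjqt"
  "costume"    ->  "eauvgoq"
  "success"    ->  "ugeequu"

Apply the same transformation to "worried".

The shift depends on letter class: consonant p→r is +2, but vowel a→m is +12. The rule splits by letter class: vowels +12, consonants +2.
On worried: w(cons)+2=y, o(vowel)+12=a, r(cons)+2=t, r(cons)+2=t, i(vowel)+12=u, e(vowel)+12=q, d(cons)+2=f.

yattuqf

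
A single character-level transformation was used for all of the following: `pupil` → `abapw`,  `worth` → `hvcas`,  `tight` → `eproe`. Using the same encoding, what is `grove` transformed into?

Shifts by position in pupil: pos 0: p→a (+11), pos 1: u→b (+7), pos 2: p→a (+11), pos 3: i→p (+7) — repeating every 2. It's a Vigenère-style cipher with numeric key [11,7]: position i shifts by key[i mod 2].
For grove: g+11=r, r+7=y, o+11=z, v+7=c, e+11=p.

ryzcp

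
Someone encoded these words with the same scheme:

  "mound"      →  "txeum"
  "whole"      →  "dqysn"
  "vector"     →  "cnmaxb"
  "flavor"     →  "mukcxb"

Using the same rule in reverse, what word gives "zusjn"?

slice

Shifts by position in mound: pos 0: m→t (+7), pos 1: o→x (+9), pos 2: u→e (+10), pos 3: n→u (+7), pos 4: d→m (+9) — repeating every 3. A repeating key of period 3 is used — shifts +7, +9, +10 over and over.
Reversing it on zusjn: z−7=s, u−9=l, s−10=i, j−7=c, n−9=e.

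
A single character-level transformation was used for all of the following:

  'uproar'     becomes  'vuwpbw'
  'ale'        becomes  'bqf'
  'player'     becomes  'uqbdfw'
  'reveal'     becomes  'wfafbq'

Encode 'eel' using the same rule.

ffq

The shift depends on letter class: consonant p→u is +5, but vowel u→v is +1. The rule splits by letter class: vowels +1, consonants +5.
On eel: e(vowel)+1=f, e(vowel)+1=f, l(cons)+5=q.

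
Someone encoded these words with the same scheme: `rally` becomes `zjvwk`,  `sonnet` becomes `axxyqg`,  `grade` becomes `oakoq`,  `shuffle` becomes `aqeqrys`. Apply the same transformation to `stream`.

In rally: r→z is +8, a→j is +9, l→v is +10, l→w is +11 — the shift increases by 1 each position. Letter i (0-indexed) is shifted by i+8, so successive shifts are 8, 9, 10, ….
On stream: s+8=a, t+9=c, r+10=b, e+11=p, a+12=m, m+13=z.

acbpmz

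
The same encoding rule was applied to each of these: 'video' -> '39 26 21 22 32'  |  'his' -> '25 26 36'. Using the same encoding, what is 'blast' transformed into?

v is letter #22 and maps to 39: an offset of 17. Letters become their 1-based position plus 17 (so a→18, b→19, …).
Applying it to blast: b=2→19, l=12→29, a=1→18, s=19→36, t=20→37.

19 29 18 36 37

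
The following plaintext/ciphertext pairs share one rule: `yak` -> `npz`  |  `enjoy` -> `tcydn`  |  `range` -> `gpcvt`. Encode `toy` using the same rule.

Compare letters: y→n is +15, a→p is +15, k→z is +15 — a constant shift. Each letter is shifted forward by 15 in the alphabet (a Caesar shift of +15).
Applying it to toy: t+15=i, o+15=d, y+15=n.

idn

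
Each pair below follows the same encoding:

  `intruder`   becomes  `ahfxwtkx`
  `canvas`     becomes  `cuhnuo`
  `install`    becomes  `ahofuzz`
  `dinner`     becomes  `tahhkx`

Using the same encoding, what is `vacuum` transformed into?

nucwwq

Treating letters as 0–25, the rule is x ↦ 17x + 20 (mod 26).
Applying it to vacuum: v(21)→17·21+20≡13=n; a(0)→17·0+20≡20=u; c(2)→17·2+20≡2=c; u(20)→17·20+20≡22=w; u(20)→17·20+20≡22=w; m(12)→17·12+20≡16=q (all mod 26).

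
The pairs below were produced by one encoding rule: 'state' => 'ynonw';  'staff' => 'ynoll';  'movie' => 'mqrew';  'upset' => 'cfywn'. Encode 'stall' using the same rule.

ynoxx

Each letter's alphabet position (a=0..z=25) is mapped through 15·x+14 mod 26 — an affine cipher.
Applying it to stall: s(18)→15·18+14≡24=y; t(19)→15·19+14≡13=n; a(0)→15·0+14≡14=o; l(11)→15·11+14≡23=x; l(11)→15·11+14≡23=x (all mod 26).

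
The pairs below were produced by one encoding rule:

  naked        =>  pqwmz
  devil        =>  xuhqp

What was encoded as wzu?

ink

The output letters match the input read backwards, each shifted +12: naked reversed is dekan. Two steps: reverse the string, then apply a Caesar shift of +12.
Decoding wzu: shift back: w−12=k, z−12=n, u−12=i → kni; then reverse → ink.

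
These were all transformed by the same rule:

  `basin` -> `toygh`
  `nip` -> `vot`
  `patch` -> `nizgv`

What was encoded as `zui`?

cot

The output letters match the input read backwards, each shifted +6: basin reversed is nisab. Two steps: reverse the string, then apply a Caesar shift of +6.
Undoing it on zui: shift back: z−6=t, u−6=o, i−6=c → toc; then reverse → cot.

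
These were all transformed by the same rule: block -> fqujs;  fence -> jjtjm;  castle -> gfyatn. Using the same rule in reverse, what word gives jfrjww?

falcon

The shift increases by 1 at each position, starting from +4: 4, 5, 6, ….
Decoding jfrjww: j−4=f, f−5=a, r−6=l, j−7=c, w−8=o, w−9=n.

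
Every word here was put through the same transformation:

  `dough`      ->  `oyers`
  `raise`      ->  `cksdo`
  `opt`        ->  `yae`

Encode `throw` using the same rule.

The rule splits by letter class: vowels +10, consonants +11.
On throw: t(cons)+11=e, h(cons)+11=s, r(cons)+11=c, o(vowel)+10=y, w(cons)+11=h.

escyh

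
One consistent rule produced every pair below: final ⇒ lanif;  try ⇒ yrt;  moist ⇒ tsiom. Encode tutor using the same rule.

rotut

It's just the letters in reverse order.
Applying it to tutor: reverse → rotut.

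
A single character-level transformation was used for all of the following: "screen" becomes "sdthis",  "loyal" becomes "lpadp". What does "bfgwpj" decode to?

beetle

In screen: s→s is +0, c→d is +1, r→t is +2, e→h is +3 — the shift increases by 1 each position. Each letter shifts forward by its position index (0, 1, 2, …) — the shift grows by one for each successive letter.
Decoding bfgwpj: b−0=b, f−1=e, g−2=e, w−3=t, p−4=l, j−5=e.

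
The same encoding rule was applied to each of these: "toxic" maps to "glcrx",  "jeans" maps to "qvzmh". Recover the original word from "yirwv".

Each pair mirrors across the alphabet (t↔g, o↔l, x↔c): positions sum to 25. Each letter is replaced by its mirror in the alphabet: a↔z, b↔y, c↔x, and so on (the Atbash cipher).
Undoing it on yirwv: y↔b, i↔r, r↔i, w↔d, v↔e.

bride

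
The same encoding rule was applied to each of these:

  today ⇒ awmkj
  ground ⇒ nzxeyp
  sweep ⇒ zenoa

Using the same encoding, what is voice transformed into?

cwrmp

In today: t→a is +7, o→w is +8, d→m is +9, a→k is +10 — the shift increases by 1 each position. Letter i (0-indexed) is shifted by i+7, so successive shifts are 7, 8, 9, ….
For voice: v+7=c, o+8=w, i+9=r, c+10=m, e+11=p.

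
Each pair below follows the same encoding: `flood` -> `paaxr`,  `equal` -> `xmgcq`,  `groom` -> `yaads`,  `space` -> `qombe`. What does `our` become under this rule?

The output letters match the input read backwards, each shifted +12: flood reversed is doolf. The word is reversed, then every letter is shifted forward by 12.
Applying it to our: reverse → ruo; then shift: r+12=d, u+12=g, o+12=a.

dga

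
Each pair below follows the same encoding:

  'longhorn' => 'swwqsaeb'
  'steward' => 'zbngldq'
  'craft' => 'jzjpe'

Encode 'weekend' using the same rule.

dmnupzq

The shift increases by 1 at each position, starting from +7: 7, 8, 9, ….
On weekend: w+7=d, e+8=m, e+9=n, k+10=u, e+11=p, n+12=z, d+13=q.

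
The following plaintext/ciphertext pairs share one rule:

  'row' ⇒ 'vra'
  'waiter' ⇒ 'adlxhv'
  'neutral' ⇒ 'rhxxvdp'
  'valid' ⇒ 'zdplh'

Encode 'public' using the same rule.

txfplg

Two shifts are in play — +3 for a/e/i/o/u, +4 for every other letter.
For public: p(cons)+4=t, u(vowel)+3=x, b(cons)+4=f, l(cons)+4=p, i(vowel)+3=l, c(cons)+4=g.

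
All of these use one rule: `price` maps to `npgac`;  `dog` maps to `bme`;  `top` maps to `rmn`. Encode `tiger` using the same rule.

Compare letters: p→n is +24, r→p is +24, i→g is +24 — a constant shift. Each letter is shifted forward by 24 in the alphabet (a Caesar shift of +24).
For tiger: t+24=r, i+24=g, g+24=e, e+24=c, r+24=p.

rgecp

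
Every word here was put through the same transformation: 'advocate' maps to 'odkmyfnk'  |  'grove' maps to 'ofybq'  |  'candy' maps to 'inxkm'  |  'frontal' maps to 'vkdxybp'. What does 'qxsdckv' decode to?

Read the word backwards and shift each letter +10.
Reversing it on qxsdckv: shift back: q−10=g, x−10=n, s−10=i, d−10=t, c−10=s, k−10=a, v−10=l → gnitsal; then reverse → lasting.

lasting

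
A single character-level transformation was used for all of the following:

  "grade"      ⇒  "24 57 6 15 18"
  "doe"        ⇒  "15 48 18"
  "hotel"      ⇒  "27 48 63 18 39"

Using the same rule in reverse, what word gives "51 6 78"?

g(#7)→24 and r(#18)→57: differences scale by 3, so n = 3·pos + 3. With a=1..z=26, the number is 3·pos + 3.
Undoing it on 51 6 78: 51→(51−3)÷3=16=p, 6→(6−3)÷3=1=a, 78→(78−3)÷3=25=y.

pay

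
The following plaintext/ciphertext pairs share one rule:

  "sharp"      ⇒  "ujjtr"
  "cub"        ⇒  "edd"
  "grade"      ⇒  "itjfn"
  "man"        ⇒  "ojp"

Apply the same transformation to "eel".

Two shifts are in play — +9 for a/e/i/o/u, +2 for every other letter.
For eel: e(vowel)+9=n, e(vowel)+9=n, l(cons)+2=n.

nnn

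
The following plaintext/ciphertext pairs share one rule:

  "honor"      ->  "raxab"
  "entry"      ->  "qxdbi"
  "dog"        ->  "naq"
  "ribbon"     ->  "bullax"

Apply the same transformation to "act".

mmd

The shift depends on letter class: consonant h→r is +10, but vowel o→a is +12. Vowels shift forward by 12 and consonants shift forward by 10.
For act: a(vowel)+12=m, c(cons)+10=m, t(cons)+10=d.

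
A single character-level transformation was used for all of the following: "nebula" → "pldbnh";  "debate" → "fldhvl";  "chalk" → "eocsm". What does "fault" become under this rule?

The shifts repeat in a cycle of length 2: positions 0,1,… shift by +2, +7, then the pattern repeats.
On fault: f+2=h, a+7=h, u+2=w, l+7=s, t+2=v.

hhwsv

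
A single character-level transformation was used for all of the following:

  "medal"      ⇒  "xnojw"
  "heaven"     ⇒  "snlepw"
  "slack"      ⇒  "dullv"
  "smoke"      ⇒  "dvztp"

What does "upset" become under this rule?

Shifts by position in medal: pos 0: m→x (+11), pos 1: e→n (+9), pos 2: d→o (+11), pos 3: a→j (+9) — repeating every 2. A repeating key of period 2 is used — shifts +11, +9 over and over.
Applying it to upset: u+11=f, p+9=y, s+11=d, e+9=n, t+11=e.

fydne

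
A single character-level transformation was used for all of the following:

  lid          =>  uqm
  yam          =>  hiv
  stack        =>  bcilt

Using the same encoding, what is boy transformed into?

The shift depends on letter class: consonant l→u is +9, but vowel i→q is +8. Vowels shift forward by 8 and consonants shift forward by 9.
On boy: b(cons)+9=k, o(vowel)+8=w, y(cons)+9=h.

kwh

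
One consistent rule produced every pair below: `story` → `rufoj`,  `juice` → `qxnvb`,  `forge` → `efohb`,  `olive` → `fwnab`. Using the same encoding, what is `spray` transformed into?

riopj

s(18)→r(17) and t(19)→u(20) fit y≡3x+15 (mod 26); the inverse of 3 mod 26 is 9. This is an affine cipher: with a=0,…,z=25, each position x becomes (3x+15) mod 26.
On spray: s(18)→3·18+15≡17=r; p(15)→3·15+15≡8=i; r(17)→3·17+15≡14=o; a(0)→3·0+15≡15=p; y(24)→3·24+15≡9=j (all mod 26).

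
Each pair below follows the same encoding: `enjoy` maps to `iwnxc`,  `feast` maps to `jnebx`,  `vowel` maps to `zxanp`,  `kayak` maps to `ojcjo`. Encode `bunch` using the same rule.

fdrll

Shifts by position in enjoy: pos 0: e→i (+4), pos 1: n→w (+9), pos 2: j→n (+4), pos 3: o→x (+9) — repeating every 2. The shifts repeat in a cycle of length 2: positions 0,1,… shift by +4, +9, then the pattern repeats.
Applying it to bunch: b+4=f, u+9=d, n+4=r, c+9=l, h+4=l.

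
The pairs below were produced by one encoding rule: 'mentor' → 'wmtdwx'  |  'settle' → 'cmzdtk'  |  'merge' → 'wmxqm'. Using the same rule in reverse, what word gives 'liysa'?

Shifts by position in mentor: pos 0: m→w (+10), pos 1: e→m (+8), pos 2: n→t (+6), pos 3: t→d (+10), pos 4: o→w (+8), pos 5: r→x (+6) — repeating every 3. A repeating key of period 3 is used — shifts +10, +8, +6 over and over.
Decoding liysa: l−10=b, i−8=a, y−6=s, s−10=i, a−8=s.

basis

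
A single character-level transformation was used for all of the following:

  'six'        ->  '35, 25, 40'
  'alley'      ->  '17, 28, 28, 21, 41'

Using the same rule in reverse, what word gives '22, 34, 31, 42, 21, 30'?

s is letter #19 and maps to 35: an offset of 16. Letters become their 1-based position plus 16 (so a→17, b→18, …).
Decoding 22, 34, 31, 42, 21, 30: 22→(22−16)÷1=6=f, 34→(34−16)÷1=18=r, 31→(31−16)÷1=15=o, 42→(42−16)÷1=26=z, 21→(21−16)÷1=5=e, 30→(30−16)÷1=14=n.

frozen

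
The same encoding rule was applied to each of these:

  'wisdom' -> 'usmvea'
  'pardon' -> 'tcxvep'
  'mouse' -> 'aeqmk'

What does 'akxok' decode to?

merge

w(22)→u(20) and i(8)→s(18) fit y≡15x+2 (mod 26); the inverse of 15 mod 26 is 7. Treating letters as 0–25, the rule is x ↦ 15x + 2 (mod 26).
Undoing it on akxok: a(0)→7·(0−2)≡12=m; k(10)→7·(10−2)≡4=e; x(23)→7·(23−2)≡17=r; o(14)→7·(14−2)≡6=g; k(10)→7·(10−2)≡4=e (all mod 26).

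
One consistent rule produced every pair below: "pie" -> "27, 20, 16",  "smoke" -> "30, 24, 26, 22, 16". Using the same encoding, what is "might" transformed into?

p is letter #16 and maps to 27: an offset of 11. Each letter is replaced by its alphabet position (a=1..z=26) + 11.
For might: m=13→24, i=9→20, g=7→18, h=8→19, t=20→31.

24, 20, 18, 19, 31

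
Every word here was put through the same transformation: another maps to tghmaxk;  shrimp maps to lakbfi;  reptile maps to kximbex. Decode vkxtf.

Each letter is shifted forward by 19 in the alphabet (a Caesar shift of +19).
Undoing it on vkxtf: v−19=c, k−19=r, x−19=e, t−19=a, f−19=m.

cream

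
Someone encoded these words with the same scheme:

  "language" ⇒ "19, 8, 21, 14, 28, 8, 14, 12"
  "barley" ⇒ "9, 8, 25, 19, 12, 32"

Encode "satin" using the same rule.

26, 8, 27, 16, 21

l is letter #12 and maps to 19: an offset of 7. Each letter is replaced by its alphabet position (a=1..z=26) + 7.
Applying it to satin: s=19→26, a=1→8, t=20→27, i=9→16, n=14→21.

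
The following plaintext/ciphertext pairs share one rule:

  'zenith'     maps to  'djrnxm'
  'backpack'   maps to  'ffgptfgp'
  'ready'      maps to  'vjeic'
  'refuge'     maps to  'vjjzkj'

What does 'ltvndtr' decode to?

Shifts by position in zenith: pos 0: z→d (+4), pos 1: e→j (+5), pos 2: n→r (+4), pos 3: i→n (+5) — repeating every 2. A repeating key of period 2 is used — shifts +4, +5 over and over.
Decoding ltvndtr: l−4=h, t−5=o, v−4=r, n−5=i, d−4=z, t−5=o, r−4=n.

horizon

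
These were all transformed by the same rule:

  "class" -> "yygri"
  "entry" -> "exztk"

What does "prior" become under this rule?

xuoxv

The output letters match the input read backwards, each shifted +6: class reversed is ssalc. Two steps: reverse the string, then apply a Caesar shift of +6.
On prior: reverse → roirp; then shift: r+6=x, o+6=u, i+6=o, r+6=x, p+6=v.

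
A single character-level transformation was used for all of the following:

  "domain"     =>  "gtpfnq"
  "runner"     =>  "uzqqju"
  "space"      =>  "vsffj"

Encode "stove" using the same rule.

vwtyj

The shift depends on letter class: consonant d→g is +3, but vowel o→t is +5. Two shifts are in play — +5 for a/e/i/o/u, +3 for every other letter.
On stove: s(cons)+3=v, t(cons)+3=w, o(vowel)+5=t, v(cons)+3=y, e(vowel)+5=j.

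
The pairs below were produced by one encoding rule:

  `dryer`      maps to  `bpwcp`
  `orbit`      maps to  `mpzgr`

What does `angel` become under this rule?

ylecj

Compare letters: d→b is +24, r→p is +24, y→w is +24 — a constant shift. Every letter moves 24 places later in the alphabet, wrapping around z→a.
For angel: a+24=y, n+24=l, g+24=e, e+24=c, l+24=j.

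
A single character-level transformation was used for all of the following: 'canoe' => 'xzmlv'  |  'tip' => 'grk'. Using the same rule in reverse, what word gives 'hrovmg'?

Each pair mirrors across the alphabet (c↔x, a↔z, n↔m): positions sum to 25. Letters are reflected about the middle of the alphabet (position → 25−position): Atbash.
Undoing it on hrovmg: h↔s, r↔i, o↔l, v↔e, m↔n, g↔t.

silent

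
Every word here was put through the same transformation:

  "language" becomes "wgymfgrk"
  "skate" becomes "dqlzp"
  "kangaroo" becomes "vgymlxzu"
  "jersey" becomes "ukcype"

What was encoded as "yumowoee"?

Shifts by position in language: pos 0: l→w (+11), pos 1: a→g (+6), pos 2: n→y (+11), pos 3: g→m (+6) — repeating every 2. It's a Vigenère-style cipher with numeric key [11,6]: position i shifts by key[i mod 2].
Reversing it on yumowoee: y−11=n, u−6=o, m−11=b, o−6=i, w−11=l, o−6=i, e−11=t, e−6=y.

nobility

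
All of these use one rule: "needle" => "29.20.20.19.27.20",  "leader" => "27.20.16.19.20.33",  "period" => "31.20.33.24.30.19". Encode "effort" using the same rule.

n is letter #14 and maps to 29: an offset of 15. The number is (letter's place in the alphabet, a=1) + 15.
For effort: e=5→20, f=6→21, f=6→21, o=15→30, r=18→33, t=20→35.

20.21.21.30.33.35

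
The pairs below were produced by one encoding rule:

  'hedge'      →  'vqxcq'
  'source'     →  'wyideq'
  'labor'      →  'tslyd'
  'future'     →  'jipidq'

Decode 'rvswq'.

phase

Each letter's alphabet position (a=0..z=25) is mapped through 19·x+18 mod 26 — an affine cipher.
Reversing it on rvswq: r(17)→11·(17−18)≡15=p; v(21)→11·(21−18)≡7=h; s(18)→11·(18−18)≡0=a; w(22)→11·(22−18)≡18=s; q(16)→11·(16−18)≡4=e (all mod 26).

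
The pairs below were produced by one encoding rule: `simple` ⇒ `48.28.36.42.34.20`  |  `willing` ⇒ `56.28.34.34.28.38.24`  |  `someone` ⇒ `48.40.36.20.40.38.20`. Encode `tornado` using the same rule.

s(#19)→48 and i(#9)→28: differences scale by 2, so n = 2·pos + 10. The formula is n = 2×(alphabet index, a=1) + 10.
On tornado: t=20→50, o=15→40, r=18→46, n=14→38, a=1→12, d=4→18, o=15→40.

50.40.46.38.12.18.40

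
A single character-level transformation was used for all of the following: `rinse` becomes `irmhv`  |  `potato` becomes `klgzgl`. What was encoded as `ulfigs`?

Letters are reflected about the middle of the alphabet (position → 25−position): Atbash.
Reversing it on ulfigs: u↔f, l↔o, f↔u, i↔r, g↔t, s↔h.

fourth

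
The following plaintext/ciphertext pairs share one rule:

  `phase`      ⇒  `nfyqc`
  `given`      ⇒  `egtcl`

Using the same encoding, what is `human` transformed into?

Every letter moves 24 places later in the alphabet, wrapping around z→a.
On human: h+24=f, u+24=s, m+24=k, a+24=y, n+24=l.

fskyl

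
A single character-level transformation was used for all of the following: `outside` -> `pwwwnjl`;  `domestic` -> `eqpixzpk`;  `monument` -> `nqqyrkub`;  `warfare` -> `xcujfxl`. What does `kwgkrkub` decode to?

judgment

In outside: o→p is +1, u→w is +2, t→w is +3, s→w is +4 — the shift increases by 1 each position. Each letter shifts forward by (position + 1), i.e. 1, 2, 3, … — the shift grows by one for each successive letter.
Reversing it on kwgkrkub: k−1=j, w−2=u, g−3=d, k−4=g, r−5=m, k−6=e, u−7=n, b−8=t.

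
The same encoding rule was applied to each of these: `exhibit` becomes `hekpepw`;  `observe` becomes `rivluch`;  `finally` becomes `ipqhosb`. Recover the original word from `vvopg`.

Shifts by position in exhibit: pos 0: e→h (+3), pos 1: x→e (+7), pos 2: h→k (+3), pos 3: i→p (+7) — repeating every 2. A repeating key of period 2 is used — shifts +3, +7 over and over.
Undoing it on vvopg: v−3=s, v−7=o, o−3=l, p−7=i, g−3=d.

solid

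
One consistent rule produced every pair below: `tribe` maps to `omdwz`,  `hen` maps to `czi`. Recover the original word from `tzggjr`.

Compare letters: t→o is +21, r→m is +21, i→d is +21 — a constant shift. Every letter moves 21 places later in the alphabet, wrapping around z→a.
Undoing it on tzggjr: t−21=y, z−21=e, g−21=l, g−21=l, j−21=o, r−21=w.

yellow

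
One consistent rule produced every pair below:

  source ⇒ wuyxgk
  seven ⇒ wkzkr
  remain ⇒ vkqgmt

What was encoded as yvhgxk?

Shifts by position in source: pos 0: s→w (+4), pos 1: o→u (+6), pos 2: u→y (+4), pos 3: r→x (+6) — repeating every 2. It's a Vigenère-style cipher with numeric key [4,6]: position i shifts by key[i mod 2].
Undoing it on yvhgxk: y−4=u, v−6=p, h−4=d, g−6=a, x−4=t, k−6=e.

update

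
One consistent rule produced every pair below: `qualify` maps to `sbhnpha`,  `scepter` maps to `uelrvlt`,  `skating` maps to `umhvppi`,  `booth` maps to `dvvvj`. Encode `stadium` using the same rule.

The shift depends on letter class: consonant q→s is +2, but vowel u→b is +7. Vowels shift forward by 7 and consonants shift forward by 2.
For stadium: s(cons)+2=u, t(cons)+2=v, a(vowel)+7=h, d(cons)+2=f, i(vowel)+7=p, u(vowel)+7=b, m(cons)+2=o.

uvhfpbo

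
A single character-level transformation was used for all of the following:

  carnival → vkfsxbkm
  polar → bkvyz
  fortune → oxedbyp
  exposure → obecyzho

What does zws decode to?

The word is reversed, then every letter is shifted forward by 10.
Undoing it on zws: shift back: z−10=p, w−10=m, s−10=i → pmi; then reverse → imp.

imp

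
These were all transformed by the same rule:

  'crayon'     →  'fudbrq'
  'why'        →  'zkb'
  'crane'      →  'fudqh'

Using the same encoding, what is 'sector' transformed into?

vhfwru

Compare letters: c→f is +3, r→u is +3, a→d is +3 — a constant shift. Each letter is shifted forward by 3 in the alphabet (a Caesar shift of +3).
For sector: s+3=v, e+3=h, c+3=f, t+3=w, o+3=r, r+3=u.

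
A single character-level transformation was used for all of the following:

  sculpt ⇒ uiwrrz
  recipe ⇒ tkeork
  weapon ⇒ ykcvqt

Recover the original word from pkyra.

newly

Shifts by position in sculpt: pos 0: s→u (+2), pos 1: c→i (+6), pos 2: u→w (+2), pos 3: l→r (+6) — repeating every 2. The shifts repeat in a cycle of length 2: positions 0,1,… shift by +2, +6, then the pattern repeats.
Decoding pkyra: p−2=n, k−6=e, y−2=w, r−6=l, a−2=y.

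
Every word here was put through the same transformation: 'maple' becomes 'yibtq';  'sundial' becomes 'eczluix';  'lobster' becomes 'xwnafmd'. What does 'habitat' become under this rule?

The shifts repeat in a cycle of length 2: positions 0,1,… shift by +12, +8, then the pattern repeats.
For habitat: h+12=t, a+8=i, b+12=n, i+8=q, t+12=f, a+8=i, t+12=f.

tinqfif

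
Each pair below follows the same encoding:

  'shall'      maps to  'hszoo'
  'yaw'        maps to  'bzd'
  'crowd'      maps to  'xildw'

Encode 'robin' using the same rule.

ilyrm

This is the alphabet-reversal cipher (Atbash): a becomes z, b becomes y, etc.
Applying it to robin: r↔i, o↔l, b↔y, i↔r, n↔m.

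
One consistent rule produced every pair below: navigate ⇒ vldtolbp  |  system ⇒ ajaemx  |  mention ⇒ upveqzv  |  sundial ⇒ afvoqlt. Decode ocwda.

It's a Vigenère-style cipher with numeric key [8,11]: position i shifts by key[i mod 2].
Reversing it on ocwda: o−8=g, c−11=r, w−8=o, d−11=s, a−8=s.

gross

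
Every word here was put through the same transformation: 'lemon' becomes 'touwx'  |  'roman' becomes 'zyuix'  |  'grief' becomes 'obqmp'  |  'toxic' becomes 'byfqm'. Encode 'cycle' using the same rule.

Shifts by position in lemon: pos 0: l→t (+8), pos 1: e→o (+10), pos 2: m→u (+8), pos 3: o→w (+8), pos 4: n→x (+10) — repeating every 3. It's a Vigenère-style cipher with numeric key [8,10,8]: position i shifts by key[i mod 3].
Applying it to cycle: c+8=k, y+10=i, c+8=k, l+8=t, e+10=o.

kikto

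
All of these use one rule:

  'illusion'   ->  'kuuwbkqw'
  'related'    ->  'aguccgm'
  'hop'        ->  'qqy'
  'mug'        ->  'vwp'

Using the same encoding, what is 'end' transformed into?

The rule splits by letter class: vowels +2, consonants +9.
Applying it to end: e(vowel)+2=g, n(cons)+9=w, d(cons)+9=m.

gwm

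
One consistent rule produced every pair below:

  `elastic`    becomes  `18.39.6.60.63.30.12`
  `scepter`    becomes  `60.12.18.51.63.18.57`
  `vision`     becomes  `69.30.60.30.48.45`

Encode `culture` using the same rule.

The formula is n = 3×(alphabet index, a=1) + 3.
For culture: c=3→12, u=21→66, l=12→39, t=20→63, u=21→66, r=18→57, e=5→18.

12.66.39.63.66.57.18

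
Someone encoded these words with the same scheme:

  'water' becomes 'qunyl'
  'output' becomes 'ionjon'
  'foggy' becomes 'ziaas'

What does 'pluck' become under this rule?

jfowe

Each letter is shifted forward by 20 in the alphabet (a Caesar shift of +20).
On pluck: p+20=j, l+20=f, u+20=o, c+20=w, k+20=e.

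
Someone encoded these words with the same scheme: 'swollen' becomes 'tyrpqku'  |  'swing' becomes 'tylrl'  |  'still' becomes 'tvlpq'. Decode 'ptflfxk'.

In swollen: s→t is +1, w→y is +2, o→r is +3, l→p is +4 — the shift increases by 1 each position. The shift increases by 1 at each position, starting from +1: 1, 2, 3, ….
Decoding ptflfxk: p−1=o, t−2=r, f−3=c, l−4=h, f−5=a, x−6=r, k−7=d.

orchard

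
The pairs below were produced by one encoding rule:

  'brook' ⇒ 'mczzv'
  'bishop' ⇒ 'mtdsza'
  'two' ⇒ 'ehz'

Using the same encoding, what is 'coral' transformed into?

nzclw

Compare letters: b→m is +11, r→c is +11, o→z is +11 — a constant shift. Every letter moves 11 places later in the alphabet, wrapping around z→a.
On coral: c+11=n, o+11=z, r+11=c, a+11=l, l+11=w.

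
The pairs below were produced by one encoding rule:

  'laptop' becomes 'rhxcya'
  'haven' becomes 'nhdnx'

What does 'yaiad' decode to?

start

In laptop: l→r is +6, a→h is +7, p→x is +8, t→c is +9 — the shift increases by 1 each position. Letter i (0-indexed) is shifted by i+6, so successive shifts are 6, 7, 8, ….
Reversing it on yaiad: y−6=s, a−7=t, i−8=a, a−9=r, d−10=t.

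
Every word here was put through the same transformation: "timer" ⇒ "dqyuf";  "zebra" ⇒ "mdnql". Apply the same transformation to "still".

xxufe

The output letters match the input read backwards, each shifted +12: timer reversed is remit. Read the word backwards and shift each letter +12.
For still: reverse → llits; then shift: l+12=x, l+12=x, i+12=u, t+12=f, s+12=e.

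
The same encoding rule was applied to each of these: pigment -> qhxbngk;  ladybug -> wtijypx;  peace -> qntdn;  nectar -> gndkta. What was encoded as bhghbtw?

minimal

p(15)→q(16) and i(8)→h(7) fit y≡5x+19 (mod 26); the inverse of 5 mod 26 is 21. This is an affine cipher: with a=0,…,z=25, each position x becomes (5x+19) mod 26.
Reversing it on bhghbtw: b(1)→21·(1−19)≡12=m; h(7)→21·(7−19)≡8=i; g(6)→21·(6−19)≡13=n; h(7)→21·(7−19)≡8=i; b(1)→21·(1−19)≡12=m; t(19)→21·(19−19)≡0=a; w(22)→21·(22−19)≡11=l (all mod 26).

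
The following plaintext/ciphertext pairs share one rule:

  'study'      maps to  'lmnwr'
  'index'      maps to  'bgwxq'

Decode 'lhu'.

Compare letters: s→l is +19, t→m is +19, u→n is +19 — a constant shift. Each letter is shifted forward by 19 in the alphabet (a Caesar shift of +19).
Decoding lhu: l−19=s, h−19=o, u−19=b.

sob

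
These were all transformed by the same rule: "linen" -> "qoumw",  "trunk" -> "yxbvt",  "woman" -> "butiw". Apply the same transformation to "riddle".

In linen: l→q is +5, i→o is +6, n→u is +7, e→m is +8 — the shift increases by 1 each position. The shift increases by 1 at each position, starting from +5: 5, 6, 7, ….
On riddle: r+5=w, i+6=o, d+7=k, d+8=l, l+9=u, e+10=o.

wokluo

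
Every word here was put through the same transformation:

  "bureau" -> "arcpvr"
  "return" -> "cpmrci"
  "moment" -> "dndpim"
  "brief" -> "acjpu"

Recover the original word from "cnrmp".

route

b(1)→a(0) and u(20)→r(17) fit y≡5x+21 (mod 26); the inverse of 5 mod 26 is 21. This is an affine cipher: with a=0,…,z=25, each position x becomes (5x+21) mod 26.
Reversing it on cnrmp: c(2)→21·(2−21)≡17=r; n(13)→21·(13−21)≡14=o; r(17)→21·(17−21)≡20=u; m(12)→21·(12−21)≡19=t; p(15)→21·(15−21)≡4=e (all mod 26).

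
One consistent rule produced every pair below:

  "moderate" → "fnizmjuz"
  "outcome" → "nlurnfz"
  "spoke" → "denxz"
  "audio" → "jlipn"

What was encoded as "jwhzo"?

m(12)→f(5) and o(14)→n(13) fit y≡17x+9 (mod 26); the inverse of 17 mod 26 is 23. Each letter's alphabet position (a=0..z=25) is mapped through 17·x+9 mod 26 — an affine cipher.
Undoing it on jwhzo: j(9)→23·(9−9)≡0=a; w(22)→23·(22−9)≡13=n; h(7)→23·(7−9)≡6=g; z(25)→23·(25−9)≡4=e; o(14)→23·(14−9)≡11=l (all mod 26).

angel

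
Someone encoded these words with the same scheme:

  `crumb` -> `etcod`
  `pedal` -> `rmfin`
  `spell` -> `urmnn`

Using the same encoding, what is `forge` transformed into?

The shift depends on letter class: consonant c→e is +2, but vowel u→c is +8. Vowels shift forward by 8 and consonants shift forward by 2.
For forge: f(cons)+2=h, o(vowel)+8=w, r(cons)+2=t, g(cons)+2=i, e(vowel)+8=m.

hwtim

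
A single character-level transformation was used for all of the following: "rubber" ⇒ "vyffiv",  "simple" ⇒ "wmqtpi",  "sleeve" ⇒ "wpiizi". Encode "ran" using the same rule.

ver

Compare letters: r→v is +4, u→y is +4, b→f is +4 — a constant shift. It's a constant shift of +4 (ROT4).
Applying it to ran: r+4=v, a+4=e, n+4=r.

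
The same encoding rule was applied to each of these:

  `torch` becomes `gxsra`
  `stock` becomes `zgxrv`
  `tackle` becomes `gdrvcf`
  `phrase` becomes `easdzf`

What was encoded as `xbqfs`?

t(19)→g(6) and o(14)→x(23) fit y≡7x+3 (mod 26); the inverse of 7 mod 26 is 15. Each letter's alphabet position (a=0..z=25) is mapped through 7·x+3 mod 26 — an affine cipher.
Reversing it on xbqfs: x(23)→15·(23−3)≡14=o; b(1)→15·(1−3)≡22=w; q(16)→15·(16−3)≡13=n; f(5)→15·(5−3)≡4=e; s(18)→15·(18−3)≡17=r (all mod 26).

owner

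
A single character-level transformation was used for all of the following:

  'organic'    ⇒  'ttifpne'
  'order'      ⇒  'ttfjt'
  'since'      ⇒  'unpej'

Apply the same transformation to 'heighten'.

jjnijvjp

The shift depends on letter class: consonant r→t is +2, but vowel o→t is +5. Two shifts are in play — +5 for a/e/i/o/u, +2 for every other letter.
Applying it to heighten: h(cons)+2=j, e(vowel)+5=j, i(vowel)+5=n, g(cons)+2=i, h(cons)+2=j, t(cons)+2=v, e(vowel)+5=j, n(cons)+2=p.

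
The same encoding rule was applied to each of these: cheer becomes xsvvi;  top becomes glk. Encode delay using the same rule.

Each pair mirrors across the alphabet (c↔x, h↔s, e↔v): positions sum to 25. Letters are reflected about the middle of the alphabet (position → 25−position): Atbash.
Applying it to delay: d↔w, e↔v, l↔o, a↔z, y↔b.

wvozb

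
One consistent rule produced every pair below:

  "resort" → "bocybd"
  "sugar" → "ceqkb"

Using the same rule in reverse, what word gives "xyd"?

Compare letters: r→b is +10, e→o is +10, s→c is +10 — a constant shift. It's a constant shift of +10 (ROT10).
Reversing it on xyd: x−10=n, y−10=o, d−10=t.

not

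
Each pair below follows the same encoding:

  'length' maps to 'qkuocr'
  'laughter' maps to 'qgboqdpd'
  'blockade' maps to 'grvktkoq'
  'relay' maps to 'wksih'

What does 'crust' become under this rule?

hxbac

Letter i (0-indexed) is shifted by i+5, so successive shifts are 5, 6, 7, ….
On crust: c+5=h, r+6=x, u+7=b, s+8=a, t+9=c.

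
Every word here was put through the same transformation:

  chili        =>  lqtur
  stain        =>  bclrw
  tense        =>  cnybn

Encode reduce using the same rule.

Shifts by position in chili: pos 0: c→l (+9), pos 1: h→q (+9), pos 2: i→t (+11), pos 3: l→u (+9), pos 4: i→r (+9) — repeating every 3. The shifts repeat in a cycle of length 3: positions 0,1,… shift by +9, +9, +11, then the pattern repeats.
For reduce: r+9=a, e+9=n, d+11=o, u+9=d, c+9=l, e+11=p.

anodlp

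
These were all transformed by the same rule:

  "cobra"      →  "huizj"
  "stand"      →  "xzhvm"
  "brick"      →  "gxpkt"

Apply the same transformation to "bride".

gxpln

In cobra: c→h is +5, o→u is +6, b→i is +7, r→z is +8 — the shift increases by 1 each position. Each letter shifts forward by (position + 5), i.e. 5, 6, 7, … — the shift grows by one for each successive letter.
For bride: b+5=g, r+6=x, i+7=p, d+8=l, e+9=n.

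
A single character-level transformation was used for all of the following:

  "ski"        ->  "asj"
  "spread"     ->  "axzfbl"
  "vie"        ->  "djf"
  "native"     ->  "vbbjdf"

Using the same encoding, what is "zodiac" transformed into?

hpljbk

The shift depends on letter class: consonant s→a is +8, but vowel i→j is +1. Two shifts are in play — +1 for a/e/i/o/u, +8 for every other letter.
For zodiac: z(cons)+8=h, o(vowel)+1=p, d(cons)+8=l, i(vowel)+1=j, a(vowel)+1=b, c(cons)+8=k.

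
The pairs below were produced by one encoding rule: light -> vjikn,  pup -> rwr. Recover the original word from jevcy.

The output letters match the input read backwards, each shifted +2: light reversed is thgil. The word is reversed, then every letter is shifted forward by 2.
Undoing it on jevcy: shift back: j−2=h, e−2=c, v−2=t, c−2=a, y−2=w → hctaw; then reverse → watch.

watch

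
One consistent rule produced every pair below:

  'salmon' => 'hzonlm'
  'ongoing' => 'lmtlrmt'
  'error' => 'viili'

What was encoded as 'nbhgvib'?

mystery

Each letter is replaced by its mirror in the alphabet: a↔z, b↔y, c↔x, and so on (the Atbash cipher).
Decoding nbhgvib: n↔m, b↔y, h↔s, g↔t, v↔e, i↔r, b↔y.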